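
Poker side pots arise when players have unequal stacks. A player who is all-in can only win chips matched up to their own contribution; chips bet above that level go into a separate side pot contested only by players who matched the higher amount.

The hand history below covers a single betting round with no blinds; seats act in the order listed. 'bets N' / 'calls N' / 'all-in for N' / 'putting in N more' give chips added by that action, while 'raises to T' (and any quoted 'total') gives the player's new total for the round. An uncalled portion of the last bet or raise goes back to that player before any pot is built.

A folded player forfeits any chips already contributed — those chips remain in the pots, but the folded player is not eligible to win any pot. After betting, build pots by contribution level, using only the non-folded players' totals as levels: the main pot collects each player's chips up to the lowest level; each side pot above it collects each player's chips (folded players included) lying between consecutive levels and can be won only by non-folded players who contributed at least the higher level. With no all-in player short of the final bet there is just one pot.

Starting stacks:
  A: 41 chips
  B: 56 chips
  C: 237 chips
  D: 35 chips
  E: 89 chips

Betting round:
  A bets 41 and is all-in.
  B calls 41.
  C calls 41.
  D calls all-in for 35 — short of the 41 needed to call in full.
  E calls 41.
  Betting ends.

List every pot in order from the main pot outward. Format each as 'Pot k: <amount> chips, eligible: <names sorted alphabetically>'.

Pot 1: 175 chips, eligible: A, B, C, D, E
Pot 2: 24 chips, eligible: A, B, C, E

Derivation:
Contributions: A=41, B=41, C=41, D=35, E=41
Pot levels (distinct totals of non-folded players): 35, 41
Layer 1-35: 35 each from A, B, C, D, E = 35*5 = 175 chips; eligible A, B, C, D, E
Layer 36-41: 6 each from A, B, C, E = 6*4 = 24 chips; eligible A, B, C, E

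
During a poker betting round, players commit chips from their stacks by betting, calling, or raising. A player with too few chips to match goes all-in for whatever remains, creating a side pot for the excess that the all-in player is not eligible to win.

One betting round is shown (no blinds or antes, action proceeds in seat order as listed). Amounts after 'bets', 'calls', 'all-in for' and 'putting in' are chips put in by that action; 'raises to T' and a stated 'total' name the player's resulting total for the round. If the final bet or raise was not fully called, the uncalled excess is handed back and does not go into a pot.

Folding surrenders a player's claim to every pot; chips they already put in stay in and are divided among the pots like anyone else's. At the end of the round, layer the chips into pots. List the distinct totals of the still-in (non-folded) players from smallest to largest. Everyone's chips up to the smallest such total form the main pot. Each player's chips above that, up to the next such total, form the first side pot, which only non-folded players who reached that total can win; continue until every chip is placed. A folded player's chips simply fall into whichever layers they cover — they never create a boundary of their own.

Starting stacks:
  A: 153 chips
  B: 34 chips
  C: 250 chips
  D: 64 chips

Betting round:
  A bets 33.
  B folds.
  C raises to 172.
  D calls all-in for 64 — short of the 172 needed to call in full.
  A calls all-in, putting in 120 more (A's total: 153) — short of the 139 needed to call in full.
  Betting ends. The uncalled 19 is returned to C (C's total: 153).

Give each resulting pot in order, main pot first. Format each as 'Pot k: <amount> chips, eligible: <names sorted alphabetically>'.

Contributions (after 19 returned to C): A=153, C=153, D=64
Folded: B
Pot levels (distinct totals of non-folded players): 64, 153
Layer 1-64: 64 each from A, C, D = 64*3 = 192 chips; eligible A, C, D
Layer 65-153: 89 each from A, C = 89*2 = 178 chips; eligible A, C

Pot 1: 192 chips, eligible: A, C, D
Pot 2: 178 chips, eligible: A, C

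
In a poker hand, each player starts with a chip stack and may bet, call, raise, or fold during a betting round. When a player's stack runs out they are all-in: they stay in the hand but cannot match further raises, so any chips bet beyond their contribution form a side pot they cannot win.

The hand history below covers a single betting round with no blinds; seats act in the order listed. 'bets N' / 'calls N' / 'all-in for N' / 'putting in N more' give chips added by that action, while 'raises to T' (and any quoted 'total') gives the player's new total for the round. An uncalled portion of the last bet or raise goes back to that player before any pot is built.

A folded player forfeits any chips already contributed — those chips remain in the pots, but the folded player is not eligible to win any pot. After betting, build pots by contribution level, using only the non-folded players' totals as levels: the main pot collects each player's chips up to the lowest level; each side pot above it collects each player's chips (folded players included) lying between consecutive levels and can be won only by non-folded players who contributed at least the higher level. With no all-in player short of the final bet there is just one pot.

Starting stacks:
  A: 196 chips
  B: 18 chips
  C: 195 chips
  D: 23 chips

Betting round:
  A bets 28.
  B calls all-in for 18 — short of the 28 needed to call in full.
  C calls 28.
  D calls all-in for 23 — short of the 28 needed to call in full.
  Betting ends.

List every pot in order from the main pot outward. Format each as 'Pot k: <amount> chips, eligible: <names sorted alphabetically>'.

Contributions: A=28, B=18, C=28, D=23
Pot levels (distinct totals of non-folded players): 18, 23, 28
Layer 1-18: 18 each from A, B, C, D = 18*4 = 72 chips; eligible A, B, C, D
Layer 19-23: 5 each from A, C, D = 5*3 = 15 chips; eligible A, C, D
Layer 24-28: 5 each from A, C = 5*2 = 10 chips; eligible A, C

Pot 1: 72 chips, eligible: A, B, C, D
Pot 2: 15 chips, eligible: A, C, D
Pot 3: 10 chips, eligible: A, C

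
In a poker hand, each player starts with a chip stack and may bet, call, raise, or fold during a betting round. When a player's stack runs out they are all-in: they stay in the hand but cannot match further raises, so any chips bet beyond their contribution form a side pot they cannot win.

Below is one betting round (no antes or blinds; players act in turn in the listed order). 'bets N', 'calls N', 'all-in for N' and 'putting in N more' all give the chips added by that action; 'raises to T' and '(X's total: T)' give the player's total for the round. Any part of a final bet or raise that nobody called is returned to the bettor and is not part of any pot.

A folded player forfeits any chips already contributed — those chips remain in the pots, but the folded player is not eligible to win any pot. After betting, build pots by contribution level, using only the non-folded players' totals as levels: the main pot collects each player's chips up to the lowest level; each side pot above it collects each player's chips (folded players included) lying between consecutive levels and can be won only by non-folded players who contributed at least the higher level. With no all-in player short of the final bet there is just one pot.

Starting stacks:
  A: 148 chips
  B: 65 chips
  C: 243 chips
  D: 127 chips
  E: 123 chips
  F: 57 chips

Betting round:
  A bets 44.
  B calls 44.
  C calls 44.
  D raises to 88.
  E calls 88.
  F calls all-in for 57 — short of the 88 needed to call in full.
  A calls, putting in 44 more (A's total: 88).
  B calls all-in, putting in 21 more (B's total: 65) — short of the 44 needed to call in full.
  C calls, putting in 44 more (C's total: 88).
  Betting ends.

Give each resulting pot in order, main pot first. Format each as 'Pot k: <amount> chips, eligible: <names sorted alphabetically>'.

Pot 1: 342 chips, eligible: A, B, C, D, E, F
Pot 2: 40 chips, eligible: A, B, C, D, E
Pot 3: 92 chips, eligible: A, C, D, E

Derivation:
Contributions: A=88, B=65, C=88, D=88, E=88, F=57
Pot levels (distinct totals of non-folded players): 57, 65, 88
Layer 1-57: 57 each from A, B, C, D, E, F = 57*6 = 342 chips; eligible A, B, C, D, E, F
Layer 58-65: 8 each from A, B, C, D, E = 8*5 = 40 chips; eligible A, B, C, D, E
Layer 66-88: 23 each from A, C, D, E = 23*4 = 92 chips; eligible A, C, D, E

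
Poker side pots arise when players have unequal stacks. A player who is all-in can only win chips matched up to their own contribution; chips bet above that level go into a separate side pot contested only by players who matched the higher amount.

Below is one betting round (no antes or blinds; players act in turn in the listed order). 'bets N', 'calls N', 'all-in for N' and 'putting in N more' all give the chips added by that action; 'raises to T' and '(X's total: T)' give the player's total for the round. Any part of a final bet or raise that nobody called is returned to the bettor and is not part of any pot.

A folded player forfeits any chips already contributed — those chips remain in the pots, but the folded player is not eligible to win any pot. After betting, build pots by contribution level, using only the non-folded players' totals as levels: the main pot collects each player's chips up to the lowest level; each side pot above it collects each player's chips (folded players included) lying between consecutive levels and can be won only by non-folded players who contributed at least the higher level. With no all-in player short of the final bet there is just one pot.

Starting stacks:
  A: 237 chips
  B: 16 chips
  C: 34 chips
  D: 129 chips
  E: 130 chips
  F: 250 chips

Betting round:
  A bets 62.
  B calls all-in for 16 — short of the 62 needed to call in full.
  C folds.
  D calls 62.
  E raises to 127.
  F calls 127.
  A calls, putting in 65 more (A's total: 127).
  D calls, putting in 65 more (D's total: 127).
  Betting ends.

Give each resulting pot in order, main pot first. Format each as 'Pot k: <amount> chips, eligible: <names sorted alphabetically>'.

Contributions: A=127, B=16, D=127, E=127, F=127
Folded: C
Pot levels (distinct totals of non-folded players): 16, 127
Layer 1-16: 16 each from A, B, D, E, F = 16*5 = 80 chips; eligible A, B, D, E, F
Layer 17-127: 111 each from A, D, E, F = 111*4 = 444 chips; eligible A, D, E, F

Pot 1: 80 chips, eligible: A, B, D, E, F
Pot 2: 444 chips, eligible: A, D, E, F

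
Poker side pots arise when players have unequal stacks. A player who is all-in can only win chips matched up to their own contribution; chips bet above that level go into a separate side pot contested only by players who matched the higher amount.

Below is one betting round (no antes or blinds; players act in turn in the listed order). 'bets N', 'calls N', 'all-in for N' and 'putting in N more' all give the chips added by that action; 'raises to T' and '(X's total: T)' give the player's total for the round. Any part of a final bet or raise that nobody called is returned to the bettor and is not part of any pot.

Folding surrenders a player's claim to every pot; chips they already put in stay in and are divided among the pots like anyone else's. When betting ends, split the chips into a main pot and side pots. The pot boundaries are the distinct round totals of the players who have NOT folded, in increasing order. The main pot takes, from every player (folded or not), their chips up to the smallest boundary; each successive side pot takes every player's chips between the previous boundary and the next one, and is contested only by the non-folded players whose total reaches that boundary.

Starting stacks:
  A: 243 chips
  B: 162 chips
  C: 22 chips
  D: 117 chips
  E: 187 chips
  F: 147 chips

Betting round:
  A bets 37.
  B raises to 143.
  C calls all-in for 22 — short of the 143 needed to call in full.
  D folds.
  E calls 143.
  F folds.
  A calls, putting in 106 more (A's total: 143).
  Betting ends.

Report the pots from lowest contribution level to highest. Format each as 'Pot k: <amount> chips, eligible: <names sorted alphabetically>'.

Contributions: A=143, B=143, C=22, E=143
Folded: D, F
Pot levels (distinct totals of non-folded players): 22, 143
Layer 1-22: 22 each from A, B, C, E = 22*4 = 88 chips; eligible A, B, C, E
Layer 23-143: 121 each from A, B, E = 121*3 = 363 chips; eligible A, B, E

Pot 1: 88 chips, eligible: A, B, C, E
Pot 2: 363 chips, eligible: A, B, E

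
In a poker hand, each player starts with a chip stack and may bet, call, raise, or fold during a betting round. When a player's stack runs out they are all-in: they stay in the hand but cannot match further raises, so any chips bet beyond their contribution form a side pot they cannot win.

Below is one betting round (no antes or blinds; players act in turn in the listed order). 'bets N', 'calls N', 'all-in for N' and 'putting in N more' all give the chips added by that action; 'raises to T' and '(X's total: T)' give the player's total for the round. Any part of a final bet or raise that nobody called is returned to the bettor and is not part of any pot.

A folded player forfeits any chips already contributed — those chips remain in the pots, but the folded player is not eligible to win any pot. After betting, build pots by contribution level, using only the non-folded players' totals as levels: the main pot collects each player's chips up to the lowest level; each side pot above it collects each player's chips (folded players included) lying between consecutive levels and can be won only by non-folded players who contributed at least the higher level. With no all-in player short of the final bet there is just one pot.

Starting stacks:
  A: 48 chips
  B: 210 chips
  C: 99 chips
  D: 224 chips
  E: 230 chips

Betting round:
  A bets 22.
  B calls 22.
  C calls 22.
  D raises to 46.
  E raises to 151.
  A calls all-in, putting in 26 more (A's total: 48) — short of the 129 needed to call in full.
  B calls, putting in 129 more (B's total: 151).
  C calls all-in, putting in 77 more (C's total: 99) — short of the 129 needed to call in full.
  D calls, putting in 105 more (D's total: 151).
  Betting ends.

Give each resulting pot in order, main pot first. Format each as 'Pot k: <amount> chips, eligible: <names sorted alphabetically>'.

Pot 1: 240 chips, eligible: A, B, C, D, E
Pot 2: 204 chips, eligible: B, C, D, E
Pot 3: 156 chips, eligible: B, D, E

Derivation:
Contributions: A=48, B=151, C=99, D=151, E=151
Pot levels (distinct totals of non-folded players): 48, 99, 151
Layer 1-48: 48 each from A, B, C, D, E = 48*5 = 240 chips; eligible A, B, C, D, E
Layer 49-99: 51 each from B, C, D, E = 51*4 = 204 chips; eligible B, C, D, E
Layer 100-151: 52 each from B, D, E = 52*3 = 156 chips; eligible B, D, E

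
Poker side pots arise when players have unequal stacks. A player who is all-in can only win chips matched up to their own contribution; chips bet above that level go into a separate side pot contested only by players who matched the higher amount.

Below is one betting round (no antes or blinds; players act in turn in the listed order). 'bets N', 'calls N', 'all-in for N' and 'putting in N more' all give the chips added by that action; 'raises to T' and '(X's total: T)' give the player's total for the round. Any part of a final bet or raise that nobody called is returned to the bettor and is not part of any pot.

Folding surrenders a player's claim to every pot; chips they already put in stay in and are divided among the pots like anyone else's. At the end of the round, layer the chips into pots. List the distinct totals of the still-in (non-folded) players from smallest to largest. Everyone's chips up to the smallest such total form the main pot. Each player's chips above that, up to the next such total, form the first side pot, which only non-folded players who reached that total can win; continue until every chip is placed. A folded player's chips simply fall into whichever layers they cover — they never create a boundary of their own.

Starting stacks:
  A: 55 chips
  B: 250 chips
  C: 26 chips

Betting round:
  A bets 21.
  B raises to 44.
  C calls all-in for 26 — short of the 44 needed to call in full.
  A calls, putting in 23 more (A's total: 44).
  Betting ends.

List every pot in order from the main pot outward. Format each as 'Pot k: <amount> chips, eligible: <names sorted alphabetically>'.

Contributions: A=44, B=44, C=26
Pot levels (distinct totals of non-folded players): 26, 44
Layer 1-26: 26 each from A, B, C = 26*3 = 78 chips; eligible A, B, C
Layer 27-44: 18 each from A, B = 18*2 = 36 chips; eligible A, B

Pot 1: 78 chips, eligible: A, B, C
Pot 2: 36 chips, eligible: A, B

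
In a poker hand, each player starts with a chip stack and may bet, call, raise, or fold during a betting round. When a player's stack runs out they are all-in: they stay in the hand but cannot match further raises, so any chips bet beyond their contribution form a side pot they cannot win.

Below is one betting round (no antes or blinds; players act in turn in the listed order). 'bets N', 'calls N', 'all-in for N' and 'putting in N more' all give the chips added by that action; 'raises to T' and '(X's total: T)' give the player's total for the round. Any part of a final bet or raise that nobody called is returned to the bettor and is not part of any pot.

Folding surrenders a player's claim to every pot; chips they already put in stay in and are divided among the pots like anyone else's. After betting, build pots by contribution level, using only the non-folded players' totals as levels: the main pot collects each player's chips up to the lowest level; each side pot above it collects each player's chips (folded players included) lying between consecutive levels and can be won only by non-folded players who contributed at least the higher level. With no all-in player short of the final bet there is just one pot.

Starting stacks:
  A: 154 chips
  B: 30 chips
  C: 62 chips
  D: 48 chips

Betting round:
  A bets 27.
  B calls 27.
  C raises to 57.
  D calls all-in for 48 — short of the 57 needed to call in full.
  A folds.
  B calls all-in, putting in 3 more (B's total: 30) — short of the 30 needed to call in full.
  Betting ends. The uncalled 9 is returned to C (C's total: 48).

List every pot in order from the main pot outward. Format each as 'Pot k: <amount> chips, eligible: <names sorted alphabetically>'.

Pot 1: 117 chips, eligible: B, C, D
Pot 2: 36 chips, eligible: C, D

Derivation:
Contributions (after 9 returned to C): A=27, B=30, C=48, D=48
Folded: A
Pot levels (distinct totals of non-folded players): 30, 48
Layer 1-30: A 27 + B 30 + C 30 + D 30 = 117 chips; eligible B, C, D
Layer 31-48: 18 each from C, D = 18*2 = 36 chips; eligible C, D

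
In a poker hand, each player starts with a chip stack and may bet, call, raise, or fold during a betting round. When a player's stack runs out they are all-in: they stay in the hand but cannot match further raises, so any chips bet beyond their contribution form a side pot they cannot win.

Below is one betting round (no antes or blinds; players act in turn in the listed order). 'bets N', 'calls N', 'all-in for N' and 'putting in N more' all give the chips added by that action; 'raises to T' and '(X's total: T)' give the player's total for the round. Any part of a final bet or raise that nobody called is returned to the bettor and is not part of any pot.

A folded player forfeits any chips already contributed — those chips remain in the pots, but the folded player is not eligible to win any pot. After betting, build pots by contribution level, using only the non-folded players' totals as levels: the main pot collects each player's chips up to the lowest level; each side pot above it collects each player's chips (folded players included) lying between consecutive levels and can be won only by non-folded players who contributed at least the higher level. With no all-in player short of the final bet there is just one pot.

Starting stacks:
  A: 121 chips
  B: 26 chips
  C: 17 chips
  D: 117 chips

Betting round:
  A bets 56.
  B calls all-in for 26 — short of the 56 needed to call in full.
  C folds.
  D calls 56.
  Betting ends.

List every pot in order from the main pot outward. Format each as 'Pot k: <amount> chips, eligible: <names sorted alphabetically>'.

Pot 1: 78 chips, eligible: A, B, D
Pot 2: 60 chips, eligible: A, D

Derivation:
Contributions: A=56, B=26, D=56
Folded: C
Pot levels (distinct totals of non-folded players): 26, 56
Layer 1-26: 26 each from A, B, D = 26*3 = 78 chips; eligible A, B, D
Layer 27-56: 30 each from A, D = 30*2 = 60 chips; eligible A, D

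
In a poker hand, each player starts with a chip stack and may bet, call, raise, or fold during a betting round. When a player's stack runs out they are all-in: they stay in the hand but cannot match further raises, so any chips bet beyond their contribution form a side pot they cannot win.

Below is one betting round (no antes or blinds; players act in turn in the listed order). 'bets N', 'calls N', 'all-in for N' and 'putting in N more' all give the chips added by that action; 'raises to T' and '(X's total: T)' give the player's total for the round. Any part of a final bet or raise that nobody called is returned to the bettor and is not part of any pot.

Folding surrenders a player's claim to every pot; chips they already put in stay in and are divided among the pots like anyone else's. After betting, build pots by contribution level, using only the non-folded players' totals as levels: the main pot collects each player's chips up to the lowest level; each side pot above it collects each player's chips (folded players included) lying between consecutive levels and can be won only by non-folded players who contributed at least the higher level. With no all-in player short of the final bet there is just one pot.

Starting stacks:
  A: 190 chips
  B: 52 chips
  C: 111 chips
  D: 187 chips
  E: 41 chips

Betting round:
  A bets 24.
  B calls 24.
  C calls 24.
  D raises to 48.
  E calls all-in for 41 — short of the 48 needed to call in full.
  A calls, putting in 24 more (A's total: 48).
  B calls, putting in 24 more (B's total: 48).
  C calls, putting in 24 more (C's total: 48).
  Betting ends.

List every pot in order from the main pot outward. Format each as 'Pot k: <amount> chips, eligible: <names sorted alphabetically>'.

Pot 1: 205 chips, eligible: A, B, C, D, E
Pot 2: 28 chips, eligible: A, B, C, D

Derivation:
Contributions: A=48, B=48, C=48, D=48, E=41
Pot levels (distinct totals of non-folded players): 41, 48
Layer 1-41: 41 each from A, B, C, D, E = 41*5 = 205 chips; eligible A, B, C, D, E
Layer 42-48: 7 each from A, B, C, D = 7*4 = 28 chips; eligible A, B, C, D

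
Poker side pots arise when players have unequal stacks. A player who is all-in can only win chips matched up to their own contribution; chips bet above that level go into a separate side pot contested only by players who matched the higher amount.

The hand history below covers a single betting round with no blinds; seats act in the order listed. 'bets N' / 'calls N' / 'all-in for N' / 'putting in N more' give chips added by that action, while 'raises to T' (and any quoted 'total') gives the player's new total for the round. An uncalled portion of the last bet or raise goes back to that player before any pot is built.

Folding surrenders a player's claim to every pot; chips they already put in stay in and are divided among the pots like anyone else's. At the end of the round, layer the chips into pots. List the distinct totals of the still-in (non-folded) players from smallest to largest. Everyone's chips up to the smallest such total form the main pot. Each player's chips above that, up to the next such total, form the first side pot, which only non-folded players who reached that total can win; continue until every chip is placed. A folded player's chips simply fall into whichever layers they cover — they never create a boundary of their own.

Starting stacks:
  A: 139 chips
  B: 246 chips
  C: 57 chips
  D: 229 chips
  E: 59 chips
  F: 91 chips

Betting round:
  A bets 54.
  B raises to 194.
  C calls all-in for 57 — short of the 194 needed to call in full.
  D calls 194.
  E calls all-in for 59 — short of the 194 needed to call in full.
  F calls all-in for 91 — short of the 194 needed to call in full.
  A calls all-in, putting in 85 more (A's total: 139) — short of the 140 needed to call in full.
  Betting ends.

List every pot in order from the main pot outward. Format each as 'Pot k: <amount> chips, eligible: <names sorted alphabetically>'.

Pot 1: 342 chips, eligible: A, B, C, D, E, F
Pot 2: 10 chips, eligible: A, B, D, E, F
Pot 3: 128 chips, eligible: A, B, D, F
Pot 4: 144 chips, eligible: A, B, D
Pot 5: 110 chips, eligible: B, D

Derivation:
Contributions: A=139, B=194, C=57, D=194, E=59, F=91
Pot levels (distinct totals of non-folded players): 57, 59, 91, 139, 194
Layer 1-57: 57 each from A, B, C, D, E, F = 57*6 = 342 chips; eligible A, B, C, D, E, F
Layer 58-59: 2 each from A, B, D, E, F = 2*5 = 10 chips; eligible A, B, D, E, F
Layer 60-91: 32 each from A, B, D, F = 32*4 = 128 chips; eligible A, B, D, F
Layer 92-139: 48 each from A, B, D = 48*3 = 144 chips; eligible A, B, D
Layer 140-194: 55 each from B, D = 55*2 = 110 chips; eligible B, D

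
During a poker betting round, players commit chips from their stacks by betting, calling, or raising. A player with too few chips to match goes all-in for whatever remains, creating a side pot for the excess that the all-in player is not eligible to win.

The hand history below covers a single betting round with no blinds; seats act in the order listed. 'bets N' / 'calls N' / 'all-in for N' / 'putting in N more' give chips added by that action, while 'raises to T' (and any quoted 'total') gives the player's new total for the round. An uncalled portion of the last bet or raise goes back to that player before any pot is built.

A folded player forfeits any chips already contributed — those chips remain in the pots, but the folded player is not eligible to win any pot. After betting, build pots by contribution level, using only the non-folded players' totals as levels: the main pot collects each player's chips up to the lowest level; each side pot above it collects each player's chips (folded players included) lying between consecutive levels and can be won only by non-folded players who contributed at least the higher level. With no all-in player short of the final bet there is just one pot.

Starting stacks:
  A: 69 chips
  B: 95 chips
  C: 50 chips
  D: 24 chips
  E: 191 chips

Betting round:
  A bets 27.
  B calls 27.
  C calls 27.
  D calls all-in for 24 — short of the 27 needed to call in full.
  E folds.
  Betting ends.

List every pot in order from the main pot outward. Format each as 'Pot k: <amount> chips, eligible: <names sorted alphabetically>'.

Contributions: A=27, B=27, C=27, D=24
Folded: E
Pot levels (distinct totals of non-folded players): 24, 27
Layer 1-24: 24 each from A, B, C, D = 24*4 = 96 chips; eligible A, B, C, D
Layer 25-27: 3 each from A, B, C = 3*3 = 9 chips; eligible A, B, C

Pot 1: 96 chips, eligible: A, B, C, D
Pot 2: 9 chips, eligible: A, B, C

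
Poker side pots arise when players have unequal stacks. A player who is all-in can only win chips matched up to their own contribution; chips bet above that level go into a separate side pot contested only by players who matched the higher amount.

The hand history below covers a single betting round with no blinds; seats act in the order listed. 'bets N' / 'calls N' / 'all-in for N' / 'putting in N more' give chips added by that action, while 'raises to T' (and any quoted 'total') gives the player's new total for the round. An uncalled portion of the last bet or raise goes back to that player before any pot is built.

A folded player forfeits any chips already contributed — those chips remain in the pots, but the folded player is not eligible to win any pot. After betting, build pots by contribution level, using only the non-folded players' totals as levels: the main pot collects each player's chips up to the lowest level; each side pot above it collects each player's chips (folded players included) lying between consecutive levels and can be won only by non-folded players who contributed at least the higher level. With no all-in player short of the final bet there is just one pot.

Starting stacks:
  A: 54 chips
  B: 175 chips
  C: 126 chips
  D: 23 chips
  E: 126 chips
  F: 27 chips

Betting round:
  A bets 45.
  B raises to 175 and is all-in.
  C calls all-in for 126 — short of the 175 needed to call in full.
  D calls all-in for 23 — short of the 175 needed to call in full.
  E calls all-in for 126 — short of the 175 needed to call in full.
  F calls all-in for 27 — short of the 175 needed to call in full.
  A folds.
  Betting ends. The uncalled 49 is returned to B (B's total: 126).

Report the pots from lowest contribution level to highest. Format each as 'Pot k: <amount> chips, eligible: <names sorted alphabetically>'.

Contributions (after 49 returned to B): A=45, B=126, C=126, D=23, E=126, F=27
Folded: A
Pot levels (distinct totals of non-folded players): 23, 27, 126
Layer 1-23: 23 each from A, B, C, D, E, F = 23*6 = 138 chips; eligible B, C, D, E, F
Layer 24-27: 4 each from A, B, C, E, F = 4*5 = 20 chips; eligible B, C, E, F
Layer 28-126: A 18 + B 99 + C 99 + E 99 = 315 chips; eligible B, C, E

Pot 1: 138 chips, eligible: B, C, D, E, F
Pot 2: 20 chips, eligible: B, C, E, F
Pot 3: 315 chips, eligible: B, C, E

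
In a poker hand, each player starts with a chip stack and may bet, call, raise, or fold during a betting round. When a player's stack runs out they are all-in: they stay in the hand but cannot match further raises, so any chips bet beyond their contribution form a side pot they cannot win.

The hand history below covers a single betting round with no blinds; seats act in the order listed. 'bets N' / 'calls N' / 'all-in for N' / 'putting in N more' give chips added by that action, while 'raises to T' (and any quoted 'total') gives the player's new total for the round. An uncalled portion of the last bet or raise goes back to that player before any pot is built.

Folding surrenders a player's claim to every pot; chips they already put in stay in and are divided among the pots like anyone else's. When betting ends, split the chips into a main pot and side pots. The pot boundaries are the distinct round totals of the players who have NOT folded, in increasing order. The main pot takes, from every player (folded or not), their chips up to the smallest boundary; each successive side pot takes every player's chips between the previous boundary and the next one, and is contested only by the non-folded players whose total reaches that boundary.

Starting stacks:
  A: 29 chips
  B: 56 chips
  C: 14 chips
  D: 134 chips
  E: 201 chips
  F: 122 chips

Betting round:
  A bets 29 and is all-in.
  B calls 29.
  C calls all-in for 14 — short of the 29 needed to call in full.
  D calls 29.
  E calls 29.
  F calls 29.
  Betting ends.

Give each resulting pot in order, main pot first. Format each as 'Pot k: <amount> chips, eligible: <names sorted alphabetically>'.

Pot 1: 84 chips, eligible: A, B, C, D, E, F
Pot 2: 75 chips, eligible: A, B, D, E, F

Derivation:
Contributions: A=29, B=29, C=14, D=29, E=29, F=29
Pot levels (distinct totals of non-folded players): 14, 29
Layer 1-14: 14 each from A, B, C, D, E, F = 14*6 = 84 chips; eligible A, B, C, D, E, F
Layer 15-29: 15 each from A, B, D, E, F = 15*5 = 75 chips; eligible A, B, D, E, F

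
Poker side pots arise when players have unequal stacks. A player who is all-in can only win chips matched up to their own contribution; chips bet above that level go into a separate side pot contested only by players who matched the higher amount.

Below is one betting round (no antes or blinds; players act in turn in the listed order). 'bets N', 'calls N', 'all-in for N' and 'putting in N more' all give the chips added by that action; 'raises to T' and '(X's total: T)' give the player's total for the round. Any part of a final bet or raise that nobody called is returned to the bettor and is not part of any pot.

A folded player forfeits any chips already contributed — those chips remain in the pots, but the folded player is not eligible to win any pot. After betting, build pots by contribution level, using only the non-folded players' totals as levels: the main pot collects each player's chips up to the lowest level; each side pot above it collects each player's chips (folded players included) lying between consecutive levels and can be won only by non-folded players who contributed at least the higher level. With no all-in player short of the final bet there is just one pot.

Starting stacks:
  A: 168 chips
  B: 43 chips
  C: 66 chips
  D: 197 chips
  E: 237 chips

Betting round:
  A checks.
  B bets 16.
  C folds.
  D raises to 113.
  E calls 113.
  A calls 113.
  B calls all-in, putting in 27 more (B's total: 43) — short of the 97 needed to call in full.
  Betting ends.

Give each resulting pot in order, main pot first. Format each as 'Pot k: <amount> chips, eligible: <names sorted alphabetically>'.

Pot 1: 172 chips, eligible: A, B, D, E
Pot 2: 210 chips, eligible: A, D, E

Derivation:
Contributions: A=113, B=43, D=113, E=113
Folded: C
Pot levels (distinct totals of non-folded players): 43, 113
Layer 1-43: 43 each from A, B, D, E = 43*4 = 172 chips; eligible A, B, D, E
Layer 44-113: 70 each from A, D, E = 70*3 = 210 chips; eligible A, D, E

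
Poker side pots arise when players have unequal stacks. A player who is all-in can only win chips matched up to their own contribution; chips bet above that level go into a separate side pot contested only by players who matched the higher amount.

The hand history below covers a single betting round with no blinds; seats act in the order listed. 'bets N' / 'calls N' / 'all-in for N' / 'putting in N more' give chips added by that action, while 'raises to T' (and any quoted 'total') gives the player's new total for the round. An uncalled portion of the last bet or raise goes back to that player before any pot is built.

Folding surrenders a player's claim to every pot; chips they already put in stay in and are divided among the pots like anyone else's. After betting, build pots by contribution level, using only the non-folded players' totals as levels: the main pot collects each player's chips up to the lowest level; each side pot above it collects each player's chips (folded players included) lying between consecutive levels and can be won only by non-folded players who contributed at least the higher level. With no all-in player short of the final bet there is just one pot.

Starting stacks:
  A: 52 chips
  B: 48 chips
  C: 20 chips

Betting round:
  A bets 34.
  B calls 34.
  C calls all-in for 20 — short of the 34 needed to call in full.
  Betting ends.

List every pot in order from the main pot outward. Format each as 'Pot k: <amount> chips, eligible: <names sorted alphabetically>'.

Pot 1: 60 chips, eligible: A, B, C
Pot 2: 28 chips, eligible: A, B

Derivation:
Contributions: A=34, B=34, C=20
Pot levels (distinct totals of non-folded players): 20, 34
Layer 1-20: 20 each from A, B, C = 20*3 = 60 chips; eligible A, B, C
Layer 21-34: 14 each from A, B = 14*2 = 28 chips; eligible A, B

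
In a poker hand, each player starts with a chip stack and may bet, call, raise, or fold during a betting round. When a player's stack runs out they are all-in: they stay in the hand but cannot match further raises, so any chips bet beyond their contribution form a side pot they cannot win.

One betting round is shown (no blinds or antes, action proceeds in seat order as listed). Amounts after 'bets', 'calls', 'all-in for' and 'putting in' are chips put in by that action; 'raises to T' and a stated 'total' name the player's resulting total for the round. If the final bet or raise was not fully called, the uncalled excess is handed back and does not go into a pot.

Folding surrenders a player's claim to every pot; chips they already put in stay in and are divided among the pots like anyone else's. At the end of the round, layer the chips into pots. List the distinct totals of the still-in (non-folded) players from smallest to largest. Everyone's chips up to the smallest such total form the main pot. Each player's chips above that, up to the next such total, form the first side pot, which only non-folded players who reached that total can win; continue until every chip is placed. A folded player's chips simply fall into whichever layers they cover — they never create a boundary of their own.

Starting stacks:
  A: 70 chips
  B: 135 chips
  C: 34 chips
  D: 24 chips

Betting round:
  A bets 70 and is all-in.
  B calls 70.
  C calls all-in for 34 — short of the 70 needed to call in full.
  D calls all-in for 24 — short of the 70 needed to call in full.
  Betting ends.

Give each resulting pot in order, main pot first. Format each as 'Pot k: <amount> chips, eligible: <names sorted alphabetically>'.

Contributions: A=70, B=70, C=34, D=24
Pot levels (distinct totals of non-folded players): 24, 34, 70
Layer 1-24: 24 each from A, B, C, D = 24*4 = 96 chips; eligible A, B, C, D
Layer 25-34: 10 each from A, B, C = 10*3 = 30 chips; eligible A, B, C
Layer 35-70: 36 each from A, B = 36*2 = 72 chips; eligible A, B

Pot 1: 96 chips, eligible: A, B, C, D
Pot 2: 30 chips, eligible: A, B, C
Pot 3: 72 chips, eligible: A, B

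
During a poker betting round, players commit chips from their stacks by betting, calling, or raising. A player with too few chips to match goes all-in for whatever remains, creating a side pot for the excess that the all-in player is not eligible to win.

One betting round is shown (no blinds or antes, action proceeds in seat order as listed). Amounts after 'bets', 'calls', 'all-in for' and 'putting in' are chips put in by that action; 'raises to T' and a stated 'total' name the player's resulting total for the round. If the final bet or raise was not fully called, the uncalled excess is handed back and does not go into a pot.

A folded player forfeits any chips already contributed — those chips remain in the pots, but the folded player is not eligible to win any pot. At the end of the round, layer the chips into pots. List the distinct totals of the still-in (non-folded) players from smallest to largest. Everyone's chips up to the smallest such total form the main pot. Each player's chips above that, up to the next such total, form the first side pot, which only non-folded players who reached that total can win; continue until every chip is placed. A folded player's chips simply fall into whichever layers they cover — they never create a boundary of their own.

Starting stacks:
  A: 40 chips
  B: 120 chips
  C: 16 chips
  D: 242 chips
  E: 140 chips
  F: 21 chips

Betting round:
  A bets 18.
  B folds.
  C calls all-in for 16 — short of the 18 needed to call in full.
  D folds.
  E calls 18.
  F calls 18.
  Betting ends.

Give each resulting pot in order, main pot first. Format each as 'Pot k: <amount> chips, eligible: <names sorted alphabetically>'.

Pot 1: 64 chips, eligible: A, C, E, F
Pot 2: 6 chips, eligible: A, E, F

Derivation:
Contributions: A=18, C=16, E=18, F=18
Folded: B, D
Pot levels (distinct totals of non-folded players): 16, 18
Layer 1-16: 16 each from A, C, E, F = 16*4 = 64 chips; eligible A, C, E, F
Layer 17-18: 2 each from A, E, F = 2*3 = 6 chips; eligible A, E, F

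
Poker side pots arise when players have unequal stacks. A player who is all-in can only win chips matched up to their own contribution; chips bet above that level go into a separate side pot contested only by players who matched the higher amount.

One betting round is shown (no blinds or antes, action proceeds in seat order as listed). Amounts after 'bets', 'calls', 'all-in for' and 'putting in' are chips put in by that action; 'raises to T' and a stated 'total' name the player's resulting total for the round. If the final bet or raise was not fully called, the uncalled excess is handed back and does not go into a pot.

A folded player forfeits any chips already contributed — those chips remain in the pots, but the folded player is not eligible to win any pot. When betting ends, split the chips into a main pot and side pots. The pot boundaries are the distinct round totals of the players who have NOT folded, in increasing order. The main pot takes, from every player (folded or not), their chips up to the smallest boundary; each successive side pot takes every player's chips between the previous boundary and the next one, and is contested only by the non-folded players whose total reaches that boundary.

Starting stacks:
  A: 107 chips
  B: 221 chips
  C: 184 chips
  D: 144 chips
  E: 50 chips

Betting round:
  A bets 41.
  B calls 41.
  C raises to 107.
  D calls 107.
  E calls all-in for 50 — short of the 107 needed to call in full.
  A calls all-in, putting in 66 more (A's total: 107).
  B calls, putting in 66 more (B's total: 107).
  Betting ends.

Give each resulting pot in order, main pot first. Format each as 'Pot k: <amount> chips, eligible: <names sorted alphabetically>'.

Contributions: A=107, B=107, C=107, D=107, E=50
Pot levels (distinct totals of non-folded players): 50, 107
Layer 1-50: 50 each from A, B, C, D, E = 50*5 = 250 chips; eligible A, B, C, D, E
Layer 51-107: 57 each from A, B, C, D = 57*4 = 228 chips; eligible A, B, C, D

Pot 1: 250 chips, eligible: A, B, C, D, E
Pot 2: 228 chips, eligible: A, B, C, D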